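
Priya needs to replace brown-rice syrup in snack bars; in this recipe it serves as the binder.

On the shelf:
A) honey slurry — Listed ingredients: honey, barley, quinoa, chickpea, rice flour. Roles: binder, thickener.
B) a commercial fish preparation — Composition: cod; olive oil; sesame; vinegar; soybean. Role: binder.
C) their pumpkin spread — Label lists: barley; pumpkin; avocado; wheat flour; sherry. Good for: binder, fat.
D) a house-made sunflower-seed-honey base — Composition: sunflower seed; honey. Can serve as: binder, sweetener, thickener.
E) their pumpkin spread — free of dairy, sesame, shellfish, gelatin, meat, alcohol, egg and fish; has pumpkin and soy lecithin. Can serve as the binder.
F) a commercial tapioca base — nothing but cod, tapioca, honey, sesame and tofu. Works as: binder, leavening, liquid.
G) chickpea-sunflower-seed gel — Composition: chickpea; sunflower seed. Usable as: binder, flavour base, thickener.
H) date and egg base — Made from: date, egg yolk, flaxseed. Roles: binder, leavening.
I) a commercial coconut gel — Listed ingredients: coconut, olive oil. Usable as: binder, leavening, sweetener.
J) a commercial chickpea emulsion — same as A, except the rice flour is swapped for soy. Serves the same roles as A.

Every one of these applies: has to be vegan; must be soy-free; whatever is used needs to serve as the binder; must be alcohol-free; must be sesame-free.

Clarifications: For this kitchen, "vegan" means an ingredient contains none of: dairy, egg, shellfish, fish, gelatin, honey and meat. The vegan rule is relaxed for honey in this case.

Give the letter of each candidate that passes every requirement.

A, D, G, I

A: honey is permitted under the vegan carve-out; nothing else excluded — valid
B: has cod, so not vegan; has soybean, so not soy-free (and 1 more) — no
C: has sherry, so not alcohol-free — no
D: honey is permitted under the vegan carve-out; nothing else excluded — keep
E: has soy lecithin, so not soy-free — reject
F: has cod, so not vegan; has tofu, so not soy-free (and 1 more) — reject
G: all constraints satisfied — valid
H: has egg yolk, so not vegan — reject
I: only coconut and olive oil; none excluded — keep
J: has soy, so not soy-free — no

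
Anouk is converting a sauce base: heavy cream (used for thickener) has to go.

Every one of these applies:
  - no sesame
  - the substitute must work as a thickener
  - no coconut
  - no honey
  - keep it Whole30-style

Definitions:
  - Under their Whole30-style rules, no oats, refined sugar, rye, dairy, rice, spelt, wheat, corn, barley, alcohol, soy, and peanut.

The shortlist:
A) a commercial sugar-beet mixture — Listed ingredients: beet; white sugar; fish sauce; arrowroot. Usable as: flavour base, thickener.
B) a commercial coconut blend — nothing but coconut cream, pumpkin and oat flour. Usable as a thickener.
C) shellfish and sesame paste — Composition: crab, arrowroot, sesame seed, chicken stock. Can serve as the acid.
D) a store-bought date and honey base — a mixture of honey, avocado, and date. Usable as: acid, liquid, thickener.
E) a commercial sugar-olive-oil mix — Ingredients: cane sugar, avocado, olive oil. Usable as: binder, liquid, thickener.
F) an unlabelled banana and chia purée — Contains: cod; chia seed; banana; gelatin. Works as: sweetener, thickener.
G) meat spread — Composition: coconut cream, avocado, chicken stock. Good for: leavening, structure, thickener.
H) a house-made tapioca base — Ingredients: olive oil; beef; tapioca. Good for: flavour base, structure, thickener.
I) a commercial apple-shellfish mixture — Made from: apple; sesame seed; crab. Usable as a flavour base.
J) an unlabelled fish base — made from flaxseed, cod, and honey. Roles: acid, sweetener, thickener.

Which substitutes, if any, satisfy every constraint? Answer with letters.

F, H

A: has white sugar, so not Whole30-style — reject
B: has oat flour, so not Whole30-style; has coconut cream, so not coconut-free — reject
C: not usable as a thickener; has sesame seed, so not sesame-free — out
D: has honey, so not honey-free — reject
E: has cane sugar, so not Whole30-style — reject
F: no sesame, Whole30-style — keep
G: has coconut cream, so not coconut-free — reject
H: only beef, tapioca and olive oil; none excluded — valid
I: not usable as a thickener; has sesame seed, so not sesame-free — no
J: has honey, so not honey-free — no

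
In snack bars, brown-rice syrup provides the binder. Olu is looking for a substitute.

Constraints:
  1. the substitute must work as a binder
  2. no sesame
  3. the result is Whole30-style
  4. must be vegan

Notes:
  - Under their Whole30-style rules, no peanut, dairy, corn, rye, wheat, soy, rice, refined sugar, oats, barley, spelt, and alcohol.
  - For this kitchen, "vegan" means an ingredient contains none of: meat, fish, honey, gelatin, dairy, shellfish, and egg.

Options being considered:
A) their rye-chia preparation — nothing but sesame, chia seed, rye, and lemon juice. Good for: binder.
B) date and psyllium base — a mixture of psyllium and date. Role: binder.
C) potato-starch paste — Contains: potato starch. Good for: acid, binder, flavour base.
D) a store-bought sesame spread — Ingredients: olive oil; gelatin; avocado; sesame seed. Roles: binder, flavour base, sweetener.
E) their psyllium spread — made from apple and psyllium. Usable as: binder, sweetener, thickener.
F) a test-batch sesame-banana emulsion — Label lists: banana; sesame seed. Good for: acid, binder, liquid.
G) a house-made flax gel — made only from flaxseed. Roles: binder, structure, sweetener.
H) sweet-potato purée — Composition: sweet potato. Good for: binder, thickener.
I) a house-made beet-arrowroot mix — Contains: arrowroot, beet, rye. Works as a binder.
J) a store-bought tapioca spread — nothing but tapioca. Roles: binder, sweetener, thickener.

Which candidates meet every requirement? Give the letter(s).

B, C, E, G, H, J

A: has rye, so not Whole30-style; has sesame, so not sesame-free — reject
B: all constraints satisfied — OK
C: every rule checks out — valid
D: has gelatin, so not vegan; has sesame seed, so not sesame-free — no
E: works as a binder, no sesame, Whole30-style — valid
F: has sesame seed, so not sesame-free — no
G: only flaxseed; none excluded — OK
H: only sweet potato; none excluded — keep
I: has rye, so not Whole30-style — no
J: only tapioca; none excluded — OK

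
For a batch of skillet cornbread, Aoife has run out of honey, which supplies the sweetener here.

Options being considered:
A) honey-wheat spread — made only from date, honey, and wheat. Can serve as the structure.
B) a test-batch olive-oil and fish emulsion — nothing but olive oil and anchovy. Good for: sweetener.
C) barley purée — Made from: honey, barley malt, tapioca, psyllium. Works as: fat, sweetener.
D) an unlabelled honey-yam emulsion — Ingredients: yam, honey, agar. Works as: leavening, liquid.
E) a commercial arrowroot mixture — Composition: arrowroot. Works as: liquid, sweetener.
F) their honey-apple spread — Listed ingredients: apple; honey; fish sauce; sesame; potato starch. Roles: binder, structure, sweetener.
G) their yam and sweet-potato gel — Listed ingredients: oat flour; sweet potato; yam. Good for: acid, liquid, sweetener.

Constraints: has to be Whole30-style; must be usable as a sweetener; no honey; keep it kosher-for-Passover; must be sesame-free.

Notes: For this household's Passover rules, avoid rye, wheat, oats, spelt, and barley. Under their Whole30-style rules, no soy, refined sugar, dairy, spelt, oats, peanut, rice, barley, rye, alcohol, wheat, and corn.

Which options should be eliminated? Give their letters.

A: not usable as a sweetener; has wheat, so not kosher-for-Passover (and 2 more) — no
B: only anchovy and olive oil; none excluded — valid
C: has barley malt, so not kosher-for-Passover; has barley malt, so not Whole30-style (and 1 more) — no
D: not usable as a sweetener; has honey, so not honey-free — no
E: nothing on the exclusion list — keep
F: has honey, so not honey-free; has sesame, so not sesame-free — out
G: has oat flour, so not kosher-for-Passover; has oat flour, so not Whole30-style — out

A, C, D, F, G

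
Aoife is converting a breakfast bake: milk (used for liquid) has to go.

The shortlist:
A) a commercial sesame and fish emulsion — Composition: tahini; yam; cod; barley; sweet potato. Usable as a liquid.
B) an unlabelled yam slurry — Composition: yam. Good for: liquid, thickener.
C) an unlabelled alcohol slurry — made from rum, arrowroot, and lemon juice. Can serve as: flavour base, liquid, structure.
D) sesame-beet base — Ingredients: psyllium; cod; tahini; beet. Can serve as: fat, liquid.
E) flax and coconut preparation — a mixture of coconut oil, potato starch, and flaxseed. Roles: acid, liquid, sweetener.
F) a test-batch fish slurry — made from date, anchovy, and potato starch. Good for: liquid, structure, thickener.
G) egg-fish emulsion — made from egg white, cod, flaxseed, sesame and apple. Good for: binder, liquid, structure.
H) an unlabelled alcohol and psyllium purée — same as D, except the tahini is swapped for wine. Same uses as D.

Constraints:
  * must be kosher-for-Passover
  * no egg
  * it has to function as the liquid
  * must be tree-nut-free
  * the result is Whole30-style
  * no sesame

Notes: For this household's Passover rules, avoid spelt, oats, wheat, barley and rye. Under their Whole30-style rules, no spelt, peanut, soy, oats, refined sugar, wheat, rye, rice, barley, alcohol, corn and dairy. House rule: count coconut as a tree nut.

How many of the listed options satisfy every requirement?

2

A: has barley, so not kosher-for-Passover; has barley, so not Whole30-style (and 1 more) — no
B: all constraints satisfied — valid
C: has rum, so not Whole30-style — no
D: has tahini, so not sesame-free — out
E: has coconut oil, so not tree-nut-free — out
F: works as a liquid, Whole30-style, no sesame — valid
G: has sesame, so not sesame-free; has egg white, so not egg-free — reject
H: has wine, so not Whole30-style — no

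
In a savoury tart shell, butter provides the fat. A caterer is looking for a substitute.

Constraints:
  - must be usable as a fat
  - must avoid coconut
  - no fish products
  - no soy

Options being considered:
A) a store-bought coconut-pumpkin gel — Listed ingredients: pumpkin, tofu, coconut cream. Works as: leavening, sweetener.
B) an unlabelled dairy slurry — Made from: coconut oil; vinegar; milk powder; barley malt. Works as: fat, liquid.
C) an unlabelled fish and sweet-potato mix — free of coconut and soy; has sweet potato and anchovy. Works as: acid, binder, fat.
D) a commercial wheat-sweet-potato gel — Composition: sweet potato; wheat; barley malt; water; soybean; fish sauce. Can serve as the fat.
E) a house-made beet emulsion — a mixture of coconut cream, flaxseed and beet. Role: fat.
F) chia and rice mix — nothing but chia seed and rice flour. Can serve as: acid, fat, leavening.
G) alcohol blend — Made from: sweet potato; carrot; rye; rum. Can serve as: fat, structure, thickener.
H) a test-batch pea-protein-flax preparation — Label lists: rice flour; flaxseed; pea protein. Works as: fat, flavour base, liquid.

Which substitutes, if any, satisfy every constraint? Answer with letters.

F, G, H

A: not usable as a fat; has tofu, so not soy-free (and 1 more) — reject
B: has coconut oil, so not coconut-free — reject
C: has anchovy, so not fish-free — out
D: has soybean, so not soy-free; has fish sauce, so not fish-free — no
E: has coconut cream, so not coconut-free — no
F: no soy, no coconut — keep
G: works as a fat, no coconut, no soy — keep
H: only rice flour, pea protein and flaxseed; none excluded — valid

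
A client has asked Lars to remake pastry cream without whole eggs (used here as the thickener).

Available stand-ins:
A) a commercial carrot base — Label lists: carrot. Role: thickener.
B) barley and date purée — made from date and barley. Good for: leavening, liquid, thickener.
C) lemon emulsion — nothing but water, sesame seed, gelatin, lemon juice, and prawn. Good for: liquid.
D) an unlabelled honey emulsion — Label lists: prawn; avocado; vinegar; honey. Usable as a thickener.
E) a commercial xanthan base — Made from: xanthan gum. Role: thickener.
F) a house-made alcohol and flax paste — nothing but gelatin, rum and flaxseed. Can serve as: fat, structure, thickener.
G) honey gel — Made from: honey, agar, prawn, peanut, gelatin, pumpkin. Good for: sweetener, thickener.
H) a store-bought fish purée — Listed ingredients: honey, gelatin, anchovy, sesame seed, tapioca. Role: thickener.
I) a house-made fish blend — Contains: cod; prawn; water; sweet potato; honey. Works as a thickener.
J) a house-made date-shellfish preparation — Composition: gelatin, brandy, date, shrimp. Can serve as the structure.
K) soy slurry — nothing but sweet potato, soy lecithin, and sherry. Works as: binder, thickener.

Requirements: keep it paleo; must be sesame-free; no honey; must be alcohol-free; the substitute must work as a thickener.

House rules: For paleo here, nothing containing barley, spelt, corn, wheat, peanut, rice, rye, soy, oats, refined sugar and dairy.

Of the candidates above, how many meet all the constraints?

2

A: no honey, no sesame — valid
B: has barley, so not paleo — out
C: not usable as a thickener; has sesame seed, so not sesame-free — out
D: has honey, so not honey-free — out
E: all constraints satisfied — OK
F: has rum, so not alcohol-free — no
G: has peanut, so not paleo; has honey, so not honey-free — reject
H: has sesame seed, so not sesame-free; has honey, so not honey-free — out
I: has honey, so not honey-free — reject
J: not usable as a thickener; has brandy, so not alcohol-free — out
K: has soy lecithin, so not paleo; has sherry, so not alcohol-free — out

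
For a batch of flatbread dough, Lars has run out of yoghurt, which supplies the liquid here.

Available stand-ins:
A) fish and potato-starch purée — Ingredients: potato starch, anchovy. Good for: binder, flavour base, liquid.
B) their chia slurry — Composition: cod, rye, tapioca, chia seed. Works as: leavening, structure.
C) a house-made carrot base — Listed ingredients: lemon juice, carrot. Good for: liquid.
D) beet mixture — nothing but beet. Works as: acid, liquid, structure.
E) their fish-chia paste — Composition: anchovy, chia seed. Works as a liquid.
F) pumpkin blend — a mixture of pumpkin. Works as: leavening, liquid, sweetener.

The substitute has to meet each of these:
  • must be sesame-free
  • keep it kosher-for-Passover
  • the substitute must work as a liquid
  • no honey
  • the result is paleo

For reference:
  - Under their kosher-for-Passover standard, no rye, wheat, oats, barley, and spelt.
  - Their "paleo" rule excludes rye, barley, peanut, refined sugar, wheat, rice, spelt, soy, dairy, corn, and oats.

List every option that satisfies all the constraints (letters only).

A, C, D, E, F

A: no honey, paleo — keep
B: not usable as a liquid; has rye, so not kosher-for-Passover (and 1 more) — out
C: works as a liquid, no sesame, no honey — keep
D: only beet; none excluded — OK
E: all constraints satisfied — valid
F: only pumpkin; none excluded — OK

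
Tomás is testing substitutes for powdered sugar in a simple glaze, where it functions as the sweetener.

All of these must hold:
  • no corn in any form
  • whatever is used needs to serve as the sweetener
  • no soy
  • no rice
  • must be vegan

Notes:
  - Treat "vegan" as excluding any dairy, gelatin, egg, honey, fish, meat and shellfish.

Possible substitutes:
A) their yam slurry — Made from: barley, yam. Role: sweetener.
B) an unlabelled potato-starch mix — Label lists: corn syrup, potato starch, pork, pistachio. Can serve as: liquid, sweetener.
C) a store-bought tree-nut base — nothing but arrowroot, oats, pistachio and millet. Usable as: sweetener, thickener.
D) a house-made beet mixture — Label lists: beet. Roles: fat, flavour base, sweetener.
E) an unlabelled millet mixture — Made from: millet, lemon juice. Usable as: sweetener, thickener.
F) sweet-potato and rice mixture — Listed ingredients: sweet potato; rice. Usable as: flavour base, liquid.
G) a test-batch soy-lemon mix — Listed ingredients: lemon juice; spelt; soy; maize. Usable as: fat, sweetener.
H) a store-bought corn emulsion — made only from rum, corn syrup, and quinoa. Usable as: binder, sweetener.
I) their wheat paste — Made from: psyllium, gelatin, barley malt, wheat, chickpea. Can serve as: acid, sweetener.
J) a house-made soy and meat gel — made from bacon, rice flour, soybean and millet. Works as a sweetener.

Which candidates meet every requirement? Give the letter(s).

A, C, D, E

A: works as a sweetener, no corn, no soy — OK
B: has pork, so not vegan; has corn syrup, so not corn-free — no
C: oats and pistachio etc. — none of it excluded — keep
D: only beet; none excluded — valid
E: no rice, no soy — keep
F: not usable as a sweetener; has rice, so not rice-free — no
G: has soy, so not soy-free; has maize, so not corn-free — reject
H: has corn syrup, so not corn-free — no
I: has gelatin, so not vegan — no
J: has bacon, so not vegan; has rice flour, so not rice-free (and 1 more) — out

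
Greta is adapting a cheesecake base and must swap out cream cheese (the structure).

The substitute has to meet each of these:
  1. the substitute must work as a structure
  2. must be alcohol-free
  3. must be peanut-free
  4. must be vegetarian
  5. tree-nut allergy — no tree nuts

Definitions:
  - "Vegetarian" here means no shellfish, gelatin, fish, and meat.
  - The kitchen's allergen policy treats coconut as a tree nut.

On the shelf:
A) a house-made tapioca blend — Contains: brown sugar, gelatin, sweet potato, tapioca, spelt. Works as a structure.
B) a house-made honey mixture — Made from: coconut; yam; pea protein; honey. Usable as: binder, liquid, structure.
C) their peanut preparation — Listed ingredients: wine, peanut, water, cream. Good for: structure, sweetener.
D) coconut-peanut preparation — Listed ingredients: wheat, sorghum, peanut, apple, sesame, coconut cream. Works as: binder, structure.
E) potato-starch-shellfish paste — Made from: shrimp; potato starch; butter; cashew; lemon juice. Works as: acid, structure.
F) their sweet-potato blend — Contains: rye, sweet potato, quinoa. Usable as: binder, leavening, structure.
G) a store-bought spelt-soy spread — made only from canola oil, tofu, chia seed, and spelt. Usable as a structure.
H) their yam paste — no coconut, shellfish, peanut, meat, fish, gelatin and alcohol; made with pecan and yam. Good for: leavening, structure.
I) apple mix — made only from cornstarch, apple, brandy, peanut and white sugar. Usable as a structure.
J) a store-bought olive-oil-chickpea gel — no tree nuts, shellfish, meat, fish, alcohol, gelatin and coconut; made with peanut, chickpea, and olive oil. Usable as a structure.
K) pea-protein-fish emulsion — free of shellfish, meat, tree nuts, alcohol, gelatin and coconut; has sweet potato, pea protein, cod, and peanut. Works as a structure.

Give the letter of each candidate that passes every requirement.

A: has gelatin, so not vegetarian — no
B: has coconut, so not tree-nut-free — out
C: has wine, so not alcohol-free; has peanut, so not peanut-free — reject
D: has coconut cream, so not tree-nut-free; has peanut, so not peanut-free — out
E: has shrimp, so not vegetarian; has cashew, so not tree-nut-free — out
F: nothing on the exclusion list — OK
G: tofu and spelt etc. — none of it excluded — OK
H: has pecan, so not tree-nut-free — out
I: has brandy, so not alcohol-free; has peanut, so not peanut-free — out
J: has peanut, so not peanut-free — no
K: has cod, so not vegetarian; has peanut, so not peanut-free — reject

F, G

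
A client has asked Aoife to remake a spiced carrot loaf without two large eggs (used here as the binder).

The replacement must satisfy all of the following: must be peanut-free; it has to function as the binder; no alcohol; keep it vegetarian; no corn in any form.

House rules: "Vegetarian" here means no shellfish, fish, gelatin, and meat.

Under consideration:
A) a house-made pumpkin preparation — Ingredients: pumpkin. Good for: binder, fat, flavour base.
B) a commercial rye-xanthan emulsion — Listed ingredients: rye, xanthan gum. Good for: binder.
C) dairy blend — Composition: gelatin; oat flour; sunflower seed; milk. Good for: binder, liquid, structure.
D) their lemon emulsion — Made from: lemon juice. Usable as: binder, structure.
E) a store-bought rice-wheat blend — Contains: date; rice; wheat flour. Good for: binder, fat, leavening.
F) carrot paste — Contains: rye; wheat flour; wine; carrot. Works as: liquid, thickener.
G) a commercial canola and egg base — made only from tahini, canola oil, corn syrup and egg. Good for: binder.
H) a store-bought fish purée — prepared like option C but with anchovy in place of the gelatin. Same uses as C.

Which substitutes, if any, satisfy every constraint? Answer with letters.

A: works as a binder, vegetarian, no peanut — keep
B: every rule checks out — valid
C: has gelatin, so not vegetarian — out
D: works as a binder, no peanut, no corn — keep
E: all constraints satisfied — keep
F: not usable as a binder; has wine, so not alcohol-free — reject
G: has corn syrup, so not corn-free — reject
H: has anchovy, so not vegetarian — no

A, B, D, E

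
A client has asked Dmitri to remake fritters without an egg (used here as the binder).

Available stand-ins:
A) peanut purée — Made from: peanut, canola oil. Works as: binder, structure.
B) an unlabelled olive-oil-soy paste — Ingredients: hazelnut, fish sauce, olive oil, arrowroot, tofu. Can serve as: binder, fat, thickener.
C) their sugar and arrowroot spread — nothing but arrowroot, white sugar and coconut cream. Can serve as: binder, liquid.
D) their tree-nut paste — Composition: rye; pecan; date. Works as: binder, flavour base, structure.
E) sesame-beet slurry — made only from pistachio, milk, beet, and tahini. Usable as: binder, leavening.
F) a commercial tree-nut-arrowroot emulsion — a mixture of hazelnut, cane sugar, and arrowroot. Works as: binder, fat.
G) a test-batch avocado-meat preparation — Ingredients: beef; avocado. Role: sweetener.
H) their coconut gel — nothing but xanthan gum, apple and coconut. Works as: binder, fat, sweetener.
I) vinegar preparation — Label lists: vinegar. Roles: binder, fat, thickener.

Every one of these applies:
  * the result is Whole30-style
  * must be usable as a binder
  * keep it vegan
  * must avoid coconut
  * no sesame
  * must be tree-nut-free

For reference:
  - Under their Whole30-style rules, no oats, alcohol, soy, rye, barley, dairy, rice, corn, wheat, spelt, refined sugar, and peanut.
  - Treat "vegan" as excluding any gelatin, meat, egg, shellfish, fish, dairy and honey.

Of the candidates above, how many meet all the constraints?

A: has peanut, so not Whole30-style — no
B: has tofu, so not Whole30-style; has fish sauce, so not vegan (and 1 more) — out
C: has white sugar, so not Whole30-style; has coconut cream, so not coconut-free — no
D: has rye, so not Whole30-style; has pecan, so not tree-nut-free — reject
E: has milk, so not Whole30-style; has milk, so not vegan (and 2 more) — out
F: has cane sugar, so not Whole30-style; has hazelnut, so not tree-nut-free — no
G: not usable as a binder; has beef, so not vegan — no
H: has coconut, so not coconut-free — out
I: no coconut, no sesame — keep

1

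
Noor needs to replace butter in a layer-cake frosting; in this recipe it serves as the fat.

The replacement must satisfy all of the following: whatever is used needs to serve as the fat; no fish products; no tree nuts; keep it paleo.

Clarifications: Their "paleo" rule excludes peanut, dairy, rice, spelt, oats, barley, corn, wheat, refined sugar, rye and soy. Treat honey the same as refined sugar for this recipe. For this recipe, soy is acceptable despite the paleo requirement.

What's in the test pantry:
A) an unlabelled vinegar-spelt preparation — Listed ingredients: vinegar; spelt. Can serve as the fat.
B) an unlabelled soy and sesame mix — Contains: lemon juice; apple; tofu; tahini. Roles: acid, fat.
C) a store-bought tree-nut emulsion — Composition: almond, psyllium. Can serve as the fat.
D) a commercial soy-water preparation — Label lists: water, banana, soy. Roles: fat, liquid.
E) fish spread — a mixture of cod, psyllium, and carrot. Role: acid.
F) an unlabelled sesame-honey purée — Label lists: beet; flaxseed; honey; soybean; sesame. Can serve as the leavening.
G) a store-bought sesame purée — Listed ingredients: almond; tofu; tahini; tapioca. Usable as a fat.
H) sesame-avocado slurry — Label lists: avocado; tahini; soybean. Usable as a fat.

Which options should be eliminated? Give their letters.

A: has spelt, so not paleo — reject
B: soy is permitted under the paleo carve-out; nothing else excluded — keep
C: has almond, so not tree-nut-free — reject
D: soy is permitted under the paleo carve-out; nothing else excluded — valid
E: not usable as a fat; has cod, so not fish-free — out
F: not usable as a fat; has honey, so not paleo — out
G: has almond, so not tree-nut-free — out
H: soy is permitted under the paleo carve-out; nothing else excluded — valid

A, C, E, F, G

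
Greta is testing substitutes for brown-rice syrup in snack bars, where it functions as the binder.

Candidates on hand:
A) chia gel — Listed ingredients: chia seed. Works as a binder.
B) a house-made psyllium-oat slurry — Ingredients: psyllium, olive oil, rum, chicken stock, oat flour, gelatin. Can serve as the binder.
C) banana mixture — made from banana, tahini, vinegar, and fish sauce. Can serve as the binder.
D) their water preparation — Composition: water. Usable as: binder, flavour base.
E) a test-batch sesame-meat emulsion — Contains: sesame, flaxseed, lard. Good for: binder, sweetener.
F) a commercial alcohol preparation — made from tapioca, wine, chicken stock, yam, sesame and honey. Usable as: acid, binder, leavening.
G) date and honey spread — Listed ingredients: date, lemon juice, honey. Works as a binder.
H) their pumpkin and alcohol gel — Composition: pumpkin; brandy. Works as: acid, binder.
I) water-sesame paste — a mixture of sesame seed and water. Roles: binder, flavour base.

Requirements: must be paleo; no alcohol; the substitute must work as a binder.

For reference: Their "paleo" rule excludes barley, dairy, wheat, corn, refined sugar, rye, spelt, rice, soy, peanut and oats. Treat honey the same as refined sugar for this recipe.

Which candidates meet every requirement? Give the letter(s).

A: every rule checks out — valid
B: has oat flour, so not paleo; has rum, so not alcohol-free — no
C: no alcohol, paleo — OK
D: every rule checks out — keep
E: paleo, no alcohol — OK
F: has honey, so not paleo; has wine, so not alcohol-free — out
G: has honey, so not paleo — no
H: has brandy, so not alcohol-free — out
I: paleo, no alcohol — keep

A, C, D, E, I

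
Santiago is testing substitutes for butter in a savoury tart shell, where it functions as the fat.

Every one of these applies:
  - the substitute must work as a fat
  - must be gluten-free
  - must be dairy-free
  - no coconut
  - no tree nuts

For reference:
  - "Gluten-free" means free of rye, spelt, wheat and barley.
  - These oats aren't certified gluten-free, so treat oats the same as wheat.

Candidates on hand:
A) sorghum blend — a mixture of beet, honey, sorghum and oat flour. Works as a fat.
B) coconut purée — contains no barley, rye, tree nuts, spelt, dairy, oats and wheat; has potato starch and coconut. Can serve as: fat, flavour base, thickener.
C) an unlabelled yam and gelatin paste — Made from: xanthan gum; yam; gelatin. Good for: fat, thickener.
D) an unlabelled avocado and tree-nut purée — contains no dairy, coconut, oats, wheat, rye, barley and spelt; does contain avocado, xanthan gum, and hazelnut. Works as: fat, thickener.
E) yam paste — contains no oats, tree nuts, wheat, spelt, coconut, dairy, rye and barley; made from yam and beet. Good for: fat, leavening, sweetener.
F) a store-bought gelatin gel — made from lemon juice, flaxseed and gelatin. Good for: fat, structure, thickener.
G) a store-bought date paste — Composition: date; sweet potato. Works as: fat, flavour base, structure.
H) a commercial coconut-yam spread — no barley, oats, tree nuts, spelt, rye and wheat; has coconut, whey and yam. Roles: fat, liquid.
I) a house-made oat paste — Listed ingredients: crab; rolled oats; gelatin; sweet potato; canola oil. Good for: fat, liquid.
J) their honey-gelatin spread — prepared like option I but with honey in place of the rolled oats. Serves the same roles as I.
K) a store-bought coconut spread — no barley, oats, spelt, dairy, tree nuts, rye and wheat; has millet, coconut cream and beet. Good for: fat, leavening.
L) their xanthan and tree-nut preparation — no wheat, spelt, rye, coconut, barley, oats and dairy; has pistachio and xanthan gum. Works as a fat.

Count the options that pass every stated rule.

5

A: has oat flour, so not gluten-free — no
B: has coconut, so not coconut-free — out
C: only gelatin, yam, and xanthan gum; none excluded — valid
D: has hazelnut, so not tree-nut-free — no
E: every rule checks out — OK
F: all constraints satisfied — valid
G: no coconut, no tree nuts — valid
H: has coconut, so not coconut-free; has whey, so not dairy-free — reject
I: has rolled oats, so not gluten-free — out
J: no dairy, no coconut — valid
K: has coconut cream, so not coconut-free — reject
L: has pistachio, so not tree-nut-free — reject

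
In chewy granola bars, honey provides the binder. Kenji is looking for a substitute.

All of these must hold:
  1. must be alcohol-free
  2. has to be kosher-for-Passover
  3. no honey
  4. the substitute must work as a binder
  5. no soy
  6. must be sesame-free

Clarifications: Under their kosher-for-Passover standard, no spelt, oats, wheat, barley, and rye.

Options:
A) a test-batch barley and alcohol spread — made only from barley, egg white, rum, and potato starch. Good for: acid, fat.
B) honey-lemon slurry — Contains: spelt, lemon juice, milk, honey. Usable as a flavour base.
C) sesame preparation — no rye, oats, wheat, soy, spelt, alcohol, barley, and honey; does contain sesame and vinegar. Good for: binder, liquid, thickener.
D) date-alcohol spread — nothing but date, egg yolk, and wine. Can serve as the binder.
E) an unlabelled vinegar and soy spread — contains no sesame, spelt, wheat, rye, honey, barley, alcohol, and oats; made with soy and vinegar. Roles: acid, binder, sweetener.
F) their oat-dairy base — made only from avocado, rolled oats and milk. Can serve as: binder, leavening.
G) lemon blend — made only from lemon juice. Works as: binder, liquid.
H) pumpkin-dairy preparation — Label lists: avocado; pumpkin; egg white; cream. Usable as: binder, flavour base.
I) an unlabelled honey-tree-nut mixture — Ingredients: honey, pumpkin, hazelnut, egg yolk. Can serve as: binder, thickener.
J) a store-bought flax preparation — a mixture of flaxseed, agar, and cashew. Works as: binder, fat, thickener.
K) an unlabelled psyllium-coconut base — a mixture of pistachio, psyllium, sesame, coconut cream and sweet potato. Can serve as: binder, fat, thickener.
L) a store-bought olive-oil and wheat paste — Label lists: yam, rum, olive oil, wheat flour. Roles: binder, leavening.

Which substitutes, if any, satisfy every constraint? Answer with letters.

G, H, J

A: not usable as a binder; has barley, so not kosher-for-Passover (and 1 more) — reject
B: not usable as a binder; has spelt, so not kosher-for-Passover (and 1 more) — reject
C: has sesame, so not sesame-free — reject
D: has wine, so not alcohol-free — reject
E: has soy, so not soy-free — out
F: has rolled oats, so not kosher-for-Passover — no
G: only lemon juice; none excluded — valid
H: works as a binder, no soy, no sesame — OK
I: has honey, so not honey-free — out
J: only cashew, flaxseed, and agar; none excluded — valid
K: has sesame, so not sesame-free — no
L: has wheat flour, so not kosher-for-Passover; has rum, so not alcohol-free — no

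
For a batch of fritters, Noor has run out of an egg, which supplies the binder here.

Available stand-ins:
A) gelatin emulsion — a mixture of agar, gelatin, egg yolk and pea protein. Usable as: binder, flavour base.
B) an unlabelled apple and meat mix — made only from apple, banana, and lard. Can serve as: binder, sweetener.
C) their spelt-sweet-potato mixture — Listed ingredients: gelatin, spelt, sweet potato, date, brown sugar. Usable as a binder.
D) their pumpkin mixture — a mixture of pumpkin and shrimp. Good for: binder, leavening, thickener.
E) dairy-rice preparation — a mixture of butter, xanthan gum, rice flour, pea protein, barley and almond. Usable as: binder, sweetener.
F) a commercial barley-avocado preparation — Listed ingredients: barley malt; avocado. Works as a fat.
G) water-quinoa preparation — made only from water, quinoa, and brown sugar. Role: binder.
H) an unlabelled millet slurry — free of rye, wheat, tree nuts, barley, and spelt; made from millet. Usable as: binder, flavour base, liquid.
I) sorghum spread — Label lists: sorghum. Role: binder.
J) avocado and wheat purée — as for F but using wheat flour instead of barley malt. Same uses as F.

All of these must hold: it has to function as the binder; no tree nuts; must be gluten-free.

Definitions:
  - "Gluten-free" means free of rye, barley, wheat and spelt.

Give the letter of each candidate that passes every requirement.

A, B, D, G, H, I

A: works as a binder, no tree nuts, gluten-free — OK
B: works as a binder, gluten-free, no tree nuts — OK
C: has spelt, so not gluten-free — out
D: no tree nuts, gluten-free — valid
E: has barley, so not gluten-free; has almond, so not tree-nut-free — no
F: not usable as a binder; has barley malt, so not gluten-free — out
G: nothing on the exclusion list — valid
H: all constraints satisfied — valid
I: every rule checks out — keep
J: not usable as a binder; has wheat flour, so not gluten-free — out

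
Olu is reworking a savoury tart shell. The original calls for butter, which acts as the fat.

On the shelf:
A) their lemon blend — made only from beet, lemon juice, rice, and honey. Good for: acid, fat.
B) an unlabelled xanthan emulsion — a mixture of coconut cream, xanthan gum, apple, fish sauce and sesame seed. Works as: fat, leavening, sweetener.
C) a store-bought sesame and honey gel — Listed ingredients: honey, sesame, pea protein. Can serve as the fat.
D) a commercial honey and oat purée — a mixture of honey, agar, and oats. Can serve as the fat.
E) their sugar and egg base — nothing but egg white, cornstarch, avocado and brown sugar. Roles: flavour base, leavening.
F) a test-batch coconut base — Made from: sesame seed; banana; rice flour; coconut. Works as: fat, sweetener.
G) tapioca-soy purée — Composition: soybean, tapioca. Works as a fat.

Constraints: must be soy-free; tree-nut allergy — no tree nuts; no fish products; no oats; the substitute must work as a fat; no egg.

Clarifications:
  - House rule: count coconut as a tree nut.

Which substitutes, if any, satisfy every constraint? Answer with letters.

A, C

A: every rule checks out — OK
B: has fish sauce, so not fish-free; has coconut cream, so not tree-nut-free — reject
C: every rule checks out — valid
D: has oats, so not oat-free — no
E: not usable as a fat; has egg white, so not egg-free — reject
F: has coconut, so not tree-nut-free — reject
G: has soybean, so not soy-free — out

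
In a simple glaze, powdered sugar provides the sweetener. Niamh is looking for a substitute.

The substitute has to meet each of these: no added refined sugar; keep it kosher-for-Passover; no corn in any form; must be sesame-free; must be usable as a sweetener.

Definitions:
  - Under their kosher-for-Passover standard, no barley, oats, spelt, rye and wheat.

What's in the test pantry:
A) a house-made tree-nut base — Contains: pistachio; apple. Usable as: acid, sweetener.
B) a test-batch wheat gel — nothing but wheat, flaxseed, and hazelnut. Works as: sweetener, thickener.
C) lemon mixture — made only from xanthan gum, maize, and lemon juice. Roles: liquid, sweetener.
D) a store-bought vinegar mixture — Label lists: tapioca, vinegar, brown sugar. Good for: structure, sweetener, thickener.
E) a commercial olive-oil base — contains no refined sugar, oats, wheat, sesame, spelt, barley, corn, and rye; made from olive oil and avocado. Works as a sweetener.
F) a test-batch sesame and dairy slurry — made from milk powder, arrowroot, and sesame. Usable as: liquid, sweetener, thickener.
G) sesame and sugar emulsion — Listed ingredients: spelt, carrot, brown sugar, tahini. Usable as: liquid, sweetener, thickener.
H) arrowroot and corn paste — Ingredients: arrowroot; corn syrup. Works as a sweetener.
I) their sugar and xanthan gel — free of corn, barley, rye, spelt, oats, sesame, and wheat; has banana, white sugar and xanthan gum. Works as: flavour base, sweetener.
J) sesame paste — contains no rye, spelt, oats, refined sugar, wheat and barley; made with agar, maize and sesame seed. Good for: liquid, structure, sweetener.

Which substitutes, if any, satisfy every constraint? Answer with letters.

A: all constraints satisfied — valid
B: has wheat, so not kosher-for-Passover — no
C: has maize, so not corn-free — reject
D: has brown sugar, so not no-added-sugar — reject
E: nothing on the exclusion list — valid
F: has sesame, so not sesame-free — out
G: has spelt, so not kosher-for-Passover; has brown sugar, so not no-added-sugar (and 1 more) — reject
H: has corn syrup, so not corn-free — no
I: has white sugar, so not no-added-sugar — reject
J: has maize, so not corn-free; has sesame seed, so not sesame-free — reject

A, E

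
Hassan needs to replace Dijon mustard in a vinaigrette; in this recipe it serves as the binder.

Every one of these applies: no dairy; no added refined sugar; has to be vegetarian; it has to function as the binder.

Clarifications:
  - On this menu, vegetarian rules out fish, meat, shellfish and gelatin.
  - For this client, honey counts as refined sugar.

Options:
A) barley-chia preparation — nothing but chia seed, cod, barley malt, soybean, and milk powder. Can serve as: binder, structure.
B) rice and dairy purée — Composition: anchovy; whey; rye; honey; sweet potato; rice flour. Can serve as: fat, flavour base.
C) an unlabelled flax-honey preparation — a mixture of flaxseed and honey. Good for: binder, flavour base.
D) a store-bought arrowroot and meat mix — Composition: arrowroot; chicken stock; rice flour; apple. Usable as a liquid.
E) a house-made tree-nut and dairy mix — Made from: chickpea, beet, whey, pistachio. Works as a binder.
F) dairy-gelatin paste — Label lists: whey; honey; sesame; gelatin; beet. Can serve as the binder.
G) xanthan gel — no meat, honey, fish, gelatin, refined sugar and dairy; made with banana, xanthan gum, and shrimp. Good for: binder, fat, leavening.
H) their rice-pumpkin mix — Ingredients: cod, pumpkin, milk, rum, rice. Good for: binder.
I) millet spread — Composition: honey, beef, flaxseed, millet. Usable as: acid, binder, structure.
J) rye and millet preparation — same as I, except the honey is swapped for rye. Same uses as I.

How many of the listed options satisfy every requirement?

0

A: has cod, so not vegetarian; has milk powder, so not dairy-free — reject
B: not usable as a binder; has anchovy, so not vegetarian (and 2 more) — reject
C: has honey, so not no-added-sugar — reject
D: not usable as a binder; has chicken stock, so not vegetarian — no
E: has whey, so not dairy-free — reject
F: has gelatin, so not vegetarian; has whey, so not dairy-free (and 1 more) — no
G: has shrimp, so not vegetarian — no
H: has cod, so not vegetarian; has milk, so not dairy-free — reject
I: has beef, so not vegetarian; has honey, so not no-added-sugar — out
J: has beef, so not vegetarian — out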